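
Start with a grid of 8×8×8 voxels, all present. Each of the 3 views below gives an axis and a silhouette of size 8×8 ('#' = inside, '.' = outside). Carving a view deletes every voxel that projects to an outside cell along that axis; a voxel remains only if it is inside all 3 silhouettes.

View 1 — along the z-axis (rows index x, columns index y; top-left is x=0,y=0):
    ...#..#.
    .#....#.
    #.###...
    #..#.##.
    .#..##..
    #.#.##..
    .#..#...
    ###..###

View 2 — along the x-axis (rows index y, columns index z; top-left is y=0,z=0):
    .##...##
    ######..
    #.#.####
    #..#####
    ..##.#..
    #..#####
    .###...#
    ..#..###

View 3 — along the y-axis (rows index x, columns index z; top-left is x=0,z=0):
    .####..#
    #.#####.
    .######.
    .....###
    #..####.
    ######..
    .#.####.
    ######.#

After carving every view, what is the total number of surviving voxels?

remaining voxels: 93

before carving: 512 voxels (8×8×8)
carve view 1 (along z, XY-mask fill 27/64): 216 voxels remain
carve view 2 (along x, YZ-mask fill 39/64): 132 voxels remain
carve view 3 (along y, XZ-mask fill 43/64): 93 voxels remain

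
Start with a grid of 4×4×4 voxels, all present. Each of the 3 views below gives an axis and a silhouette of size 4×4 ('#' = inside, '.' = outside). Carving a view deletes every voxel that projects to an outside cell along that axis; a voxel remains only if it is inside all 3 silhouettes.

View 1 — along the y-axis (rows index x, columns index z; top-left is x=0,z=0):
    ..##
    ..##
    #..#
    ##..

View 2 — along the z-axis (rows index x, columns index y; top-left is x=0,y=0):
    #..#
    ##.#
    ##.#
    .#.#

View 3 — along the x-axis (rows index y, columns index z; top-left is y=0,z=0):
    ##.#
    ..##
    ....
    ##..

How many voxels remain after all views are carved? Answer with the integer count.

10 voxels

full grid |V| = 64
after view 1 [y-axis, 8 of 16 cells solid] → remaining = 32
after view 2 [z-axis, 10 of 16 cells solid] → remaining = 20
after view 3 [x-axis, 7 of 16 cells solid] → remaining = 10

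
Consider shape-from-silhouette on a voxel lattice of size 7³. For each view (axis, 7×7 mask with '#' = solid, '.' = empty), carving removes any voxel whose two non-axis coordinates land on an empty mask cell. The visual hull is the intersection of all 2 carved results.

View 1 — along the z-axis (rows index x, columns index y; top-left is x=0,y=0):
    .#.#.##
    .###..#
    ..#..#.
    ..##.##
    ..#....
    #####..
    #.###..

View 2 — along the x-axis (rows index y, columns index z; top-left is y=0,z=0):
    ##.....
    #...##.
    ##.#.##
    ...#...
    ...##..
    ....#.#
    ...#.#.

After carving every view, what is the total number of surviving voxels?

voxel count = 64

full grid |V| = 343
after view 1 [z-axis, 24 of 49 cells solid] → remaining = 168
after view 2 [x-axis, 17 of 49 cells solid] → remaining = 64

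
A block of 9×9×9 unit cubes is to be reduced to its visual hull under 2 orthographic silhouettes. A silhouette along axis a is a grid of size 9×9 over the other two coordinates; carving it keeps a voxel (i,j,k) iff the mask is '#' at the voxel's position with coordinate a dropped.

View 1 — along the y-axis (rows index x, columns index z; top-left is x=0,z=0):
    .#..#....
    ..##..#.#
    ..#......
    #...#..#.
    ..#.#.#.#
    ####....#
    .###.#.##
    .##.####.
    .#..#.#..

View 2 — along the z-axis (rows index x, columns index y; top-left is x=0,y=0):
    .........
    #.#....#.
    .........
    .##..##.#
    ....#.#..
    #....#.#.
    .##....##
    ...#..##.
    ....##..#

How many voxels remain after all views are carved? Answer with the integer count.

before carving: 729 voxels (9×9×9)
step 1: project along y, AND mask (34/81) → |grid| = 306
step 2: project along z, AND mask (23/81) → |grid| = 101

voxel count = 101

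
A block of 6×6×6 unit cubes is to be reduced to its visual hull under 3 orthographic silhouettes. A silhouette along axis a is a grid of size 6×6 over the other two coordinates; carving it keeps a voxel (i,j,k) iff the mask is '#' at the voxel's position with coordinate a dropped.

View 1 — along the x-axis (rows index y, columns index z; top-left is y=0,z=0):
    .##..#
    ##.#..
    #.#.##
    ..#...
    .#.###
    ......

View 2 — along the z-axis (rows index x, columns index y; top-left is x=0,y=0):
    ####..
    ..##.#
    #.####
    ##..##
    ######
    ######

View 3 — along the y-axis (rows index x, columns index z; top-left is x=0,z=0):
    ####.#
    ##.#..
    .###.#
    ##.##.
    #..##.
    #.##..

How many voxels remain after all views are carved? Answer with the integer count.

full grid |V| = 216
  1. axis=0 (YZ plane), |mask|=15  ⇒  voxels=90
  2. axis=2 (XY plane), |mask|=28  ⇒  voxels=68
  3. axis=1 (XZ plane), |mask|=22  ⇒  voxels=40

voxel count = 40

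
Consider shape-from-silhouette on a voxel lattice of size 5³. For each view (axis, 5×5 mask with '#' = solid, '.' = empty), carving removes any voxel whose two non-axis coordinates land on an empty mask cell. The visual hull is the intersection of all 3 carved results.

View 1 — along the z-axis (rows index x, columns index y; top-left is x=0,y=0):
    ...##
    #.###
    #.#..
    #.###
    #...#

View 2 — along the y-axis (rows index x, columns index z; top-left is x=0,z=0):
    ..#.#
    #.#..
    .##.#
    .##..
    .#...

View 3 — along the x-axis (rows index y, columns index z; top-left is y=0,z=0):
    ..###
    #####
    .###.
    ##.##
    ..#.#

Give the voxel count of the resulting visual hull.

full grid |V| = 125
carve view 1 (along z, XY-mask fill 14/25): 70 voxels remain
carve view 2 (along y, XZ-mask fill 10/25): 28 voxels remain
carve view 3 (along x, YZ-mask fill 17/25): 16 voxels remain

voxel count = 16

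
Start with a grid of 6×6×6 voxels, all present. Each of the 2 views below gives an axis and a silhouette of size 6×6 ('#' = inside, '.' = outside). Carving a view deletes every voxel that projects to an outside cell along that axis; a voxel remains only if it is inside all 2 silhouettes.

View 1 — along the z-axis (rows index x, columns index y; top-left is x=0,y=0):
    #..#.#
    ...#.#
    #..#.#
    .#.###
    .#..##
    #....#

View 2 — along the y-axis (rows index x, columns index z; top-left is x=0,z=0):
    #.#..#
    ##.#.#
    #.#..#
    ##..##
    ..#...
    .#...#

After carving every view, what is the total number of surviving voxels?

initial block: 6^3 = 216
step 1: project along z, AND mask (17/36) → |grid| = 102
step 2: project along y, AND mask (17/36) → |grid| = 49

remaining voxels: 49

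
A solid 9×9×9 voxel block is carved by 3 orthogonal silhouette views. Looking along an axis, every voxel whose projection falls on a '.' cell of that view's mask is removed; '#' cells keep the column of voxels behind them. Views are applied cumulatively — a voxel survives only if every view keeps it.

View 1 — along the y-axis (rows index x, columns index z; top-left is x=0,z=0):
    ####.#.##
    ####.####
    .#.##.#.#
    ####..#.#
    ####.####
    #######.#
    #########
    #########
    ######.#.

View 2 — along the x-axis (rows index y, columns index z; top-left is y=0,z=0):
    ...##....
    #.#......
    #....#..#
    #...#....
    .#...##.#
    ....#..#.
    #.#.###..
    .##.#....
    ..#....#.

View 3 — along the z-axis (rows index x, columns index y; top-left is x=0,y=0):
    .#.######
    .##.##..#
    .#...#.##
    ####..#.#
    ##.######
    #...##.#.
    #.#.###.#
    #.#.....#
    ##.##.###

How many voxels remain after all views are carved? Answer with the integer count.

start: 9×9×9 = 729 voxels
carve view 1 (along y, XZ-mask fill 67/81): 603 voxels remain
carve view 2 (along x, YZ-mask fill 25/81): 179 voxels remain
carve view 3 (along z, XY-mask fill 50/81): 108 voxels remain

|visual hull| = 108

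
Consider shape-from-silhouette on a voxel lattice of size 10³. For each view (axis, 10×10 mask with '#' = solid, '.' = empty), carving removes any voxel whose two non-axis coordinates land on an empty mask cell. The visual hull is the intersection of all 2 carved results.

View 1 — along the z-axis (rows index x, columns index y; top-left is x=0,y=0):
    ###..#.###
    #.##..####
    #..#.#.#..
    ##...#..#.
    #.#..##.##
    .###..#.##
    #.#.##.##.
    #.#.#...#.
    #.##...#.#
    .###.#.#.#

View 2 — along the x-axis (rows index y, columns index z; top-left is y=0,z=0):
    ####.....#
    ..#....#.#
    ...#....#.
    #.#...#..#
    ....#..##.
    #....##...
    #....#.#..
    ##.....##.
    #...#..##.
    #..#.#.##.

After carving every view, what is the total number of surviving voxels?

|visual hull| = 203

initial block: 10^3 = 1000
[1] z-view keeps 55 columns → grid now 550
[2] x-view keeps 36 columns → grid now 203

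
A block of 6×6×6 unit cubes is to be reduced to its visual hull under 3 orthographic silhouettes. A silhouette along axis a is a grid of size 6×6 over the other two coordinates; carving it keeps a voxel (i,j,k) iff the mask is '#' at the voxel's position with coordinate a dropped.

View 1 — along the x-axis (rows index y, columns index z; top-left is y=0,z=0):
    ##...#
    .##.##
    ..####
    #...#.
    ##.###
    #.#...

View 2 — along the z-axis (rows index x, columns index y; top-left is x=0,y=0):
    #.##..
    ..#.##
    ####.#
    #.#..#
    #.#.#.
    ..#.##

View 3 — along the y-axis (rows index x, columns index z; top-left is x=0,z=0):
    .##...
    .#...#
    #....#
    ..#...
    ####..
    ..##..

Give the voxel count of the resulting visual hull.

start: 6×6×6 = 216 voxels
after view 1 [x-axis, 20 of 36 cells solid] → remaining = 120
after view 2 [z-axis, 20 of 36 cells solid] → remaining = 67
after view 3 [y-axis, 13 of 36 cells solid] → remaining = 24

voxel count = 24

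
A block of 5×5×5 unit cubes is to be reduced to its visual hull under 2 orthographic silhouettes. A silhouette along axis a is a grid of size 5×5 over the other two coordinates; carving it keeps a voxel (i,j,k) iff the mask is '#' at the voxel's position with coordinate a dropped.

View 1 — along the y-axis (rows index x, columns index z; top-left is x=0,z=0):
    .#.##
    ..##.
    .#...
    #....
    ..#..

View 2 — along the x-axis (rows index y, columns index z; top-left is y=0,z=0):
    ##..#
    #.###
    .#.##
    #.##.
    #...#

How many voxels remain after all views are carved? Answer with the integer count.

full grid |V| = 125
after view 1 [y-axis, 8 of 25 cells solid] → remaining = 40
after view 2 [x-axis, 15 of 25 cells solid] → remaining = 22

22 voxels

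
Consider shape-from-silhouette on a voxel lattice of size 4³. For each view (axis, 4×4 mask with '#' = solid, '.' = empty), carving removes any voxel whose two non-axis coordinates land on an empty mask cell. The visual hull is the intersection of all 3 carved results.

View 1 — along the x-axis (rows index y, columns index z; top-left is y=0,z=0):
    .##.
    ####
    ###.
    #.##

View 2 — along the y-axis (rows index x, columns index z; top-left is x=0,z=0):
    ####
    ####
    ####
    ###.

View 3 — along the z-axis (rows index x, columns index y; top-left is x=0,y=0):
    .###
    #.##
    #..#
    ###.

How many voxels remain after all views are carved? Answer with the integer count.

31 voxels

full grid |V| = 64
carve view 1 (along x, YZ-mask fill 12/16): 48 voxels remain
carve view 2 (along y, XZ-mask fill 15/16): 46 voxels remain
carve view 3 (along z, XY-mask fill 11/16): 31 voxels remain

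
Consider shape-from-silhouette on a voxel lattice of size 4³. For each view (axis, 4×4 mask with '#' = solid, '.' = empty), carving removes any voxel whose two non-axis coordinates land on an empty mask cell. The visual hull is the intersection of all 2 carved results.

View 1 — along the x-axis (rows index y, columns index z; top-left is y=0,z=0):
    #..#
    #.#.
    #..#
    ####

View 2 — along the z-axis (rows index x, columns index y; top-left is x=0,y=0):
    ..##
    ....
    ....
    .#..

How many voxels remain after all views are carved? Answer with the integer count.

|visual hull| = 8

before carving: 64 voxels (4×4×4)
carve view 1 (along x, YZ-mask fill 10/16): 40 voxels remain
carve view 2 (along z, XY-mask fill 3/16): 8 voxels remain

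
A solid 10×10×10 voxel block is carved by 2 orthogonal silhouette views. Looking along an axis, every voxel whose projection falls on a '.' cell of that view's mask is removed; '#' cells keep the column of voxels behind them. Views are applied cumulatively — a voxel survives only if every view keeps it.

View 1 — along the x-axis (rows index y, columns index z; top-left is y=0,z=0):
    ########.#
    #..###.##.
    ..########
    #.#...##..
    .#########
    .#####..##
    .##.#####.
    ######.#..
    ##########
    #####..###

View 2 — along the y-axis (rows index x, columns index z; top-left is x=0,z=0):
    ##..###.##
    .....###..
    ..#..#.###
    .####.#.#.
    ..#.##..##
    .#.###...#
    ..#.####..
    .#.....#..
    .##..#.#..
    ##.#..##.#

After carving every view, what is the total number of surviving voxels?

voxel count = 366

full grid |V| = 1000
carve view 1 (along x, YZ-mask fill 75/100): 750 voxels remain
carve view 2 (along y, XZ-mask fill 48/100): 366 voxels remain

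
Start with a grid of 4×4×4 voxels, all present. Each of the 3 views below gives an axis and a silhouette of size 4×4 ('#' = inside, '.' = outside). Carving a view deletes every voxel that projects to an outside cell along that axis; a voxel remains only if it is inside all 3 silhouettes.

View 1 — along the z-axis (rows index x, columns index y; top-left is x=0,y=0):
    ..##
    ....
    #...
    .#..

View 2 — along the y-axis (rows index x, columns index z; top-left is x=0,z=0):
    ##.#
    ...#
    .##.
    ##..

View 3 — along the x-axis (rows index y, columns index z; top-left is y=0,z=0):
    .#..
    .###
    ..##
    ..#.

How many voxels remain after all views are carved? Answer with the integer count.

before carving: 64 voxels (4×4×4)
after view 1 [z-axis, 4 of 16 cells solid] → remaining = 16
after view 2 [y-axis, 8 of 16 cells solid] → remaining = 10
after view 3 [x-axis, 7 of 16 cells solid] → remaining = 3

remaining voxels: 3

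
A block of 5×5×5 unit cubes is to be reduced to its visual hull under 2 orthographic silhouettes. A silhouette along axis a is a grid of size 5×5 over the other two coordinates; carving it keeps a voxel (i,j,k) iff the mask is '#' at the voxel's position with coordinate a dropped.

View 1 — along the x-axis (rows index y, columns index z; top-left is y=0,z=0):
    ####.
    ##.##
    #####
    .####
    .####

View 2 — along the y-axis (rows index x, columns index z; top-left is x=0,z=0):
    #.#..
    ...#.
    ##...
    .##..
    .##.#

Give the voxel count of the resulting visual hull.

start: 5×5×5 = 125 voxels
[1] x-view keeps 21 columns → grid now 105
[2] y-view keeps 10 columns → grid now 42

|visual hull| = 42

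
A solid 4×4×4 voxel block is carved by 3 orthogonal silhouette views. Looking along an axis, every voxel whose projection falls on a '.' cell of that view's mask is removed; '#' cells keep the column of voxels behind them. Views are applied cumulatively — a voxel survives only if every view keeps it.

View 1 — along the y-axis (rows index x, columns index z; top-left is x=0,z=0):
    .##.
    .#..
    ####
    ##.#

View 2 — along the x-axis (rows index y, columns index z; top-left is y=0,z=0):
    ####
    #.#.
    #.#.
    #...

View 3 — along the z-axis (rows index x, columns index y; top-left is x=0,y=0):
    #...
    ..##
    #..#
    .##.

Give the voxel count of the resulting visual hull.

full grid |V| = 64
after view 1 [y-axis, 10 of 16 cells solid] → remaining = 40
after view 2 [x-axis, 9 of 16 cells solid] → remaining = 20
after view 3 [z-axis, 7 of 16 cells solid] → remaining = 9

remaining voxels: 9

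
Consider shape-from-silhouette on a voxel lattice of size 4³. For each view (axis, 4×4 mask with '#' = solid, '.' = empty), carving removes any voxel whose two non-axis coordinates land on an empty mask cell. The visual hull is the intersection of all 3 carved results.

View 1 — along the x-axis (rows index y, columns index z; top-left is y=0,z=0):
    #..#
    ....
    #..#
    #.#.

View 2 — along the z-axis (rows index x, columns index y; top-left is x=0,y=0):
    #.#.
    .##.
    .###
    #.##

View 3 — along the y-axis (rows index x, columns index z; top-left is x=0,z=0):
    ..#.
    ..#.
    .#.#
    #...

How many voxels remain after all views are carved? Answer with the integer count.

full grid |V| = 64
[1] x-view keeps 6 columns → grid now 24
[2] z-view keeps 10 columns → grid now 16
[3] y-view keeps 5 columns → grid now 4

4 voxels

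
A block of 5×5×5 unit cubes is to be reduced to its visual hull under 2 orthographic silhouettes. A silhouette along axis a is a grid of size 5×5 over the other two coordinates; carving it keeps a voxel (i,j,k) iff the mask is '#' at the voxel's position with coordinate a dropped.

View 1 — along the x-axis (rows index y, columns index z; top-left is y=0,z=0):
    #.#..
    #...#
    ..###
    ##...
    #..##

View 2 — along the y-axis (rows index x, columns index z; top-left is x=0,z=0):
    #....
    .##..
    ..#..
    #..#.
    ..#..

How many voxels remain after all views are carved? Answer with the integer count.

full grid |V| = 125
step 1: project along x, AND mask (12/25) → |grid| = 60
step 2: project along y, AND mask (7/25) → |grid| = 17

voxel count = 17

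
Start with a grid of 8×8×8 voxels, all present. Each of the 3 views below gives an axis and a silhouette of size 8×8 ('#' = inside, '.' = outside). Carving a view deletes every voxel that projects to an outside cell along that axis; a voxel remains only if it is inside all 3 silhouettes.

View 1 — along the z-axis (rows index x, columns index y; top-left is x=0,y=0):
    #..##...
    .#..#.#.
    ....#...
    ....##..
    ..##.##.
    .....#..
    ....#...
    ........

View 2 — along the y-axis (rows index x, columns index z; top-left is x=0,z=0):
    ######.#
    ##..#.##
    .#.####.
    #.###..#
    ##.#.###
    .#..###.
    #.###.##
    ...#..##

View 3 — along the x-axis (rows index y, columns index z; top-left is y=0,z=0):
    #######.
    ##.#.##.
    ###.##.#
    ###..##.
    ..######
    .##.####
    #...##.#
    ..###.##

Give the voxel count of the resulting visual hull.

voxel count = 59

full grid |V| = 512
  1. axis=2 (XY plane), |mask|=15  ⇒  voxels=120
  2. axis=1 (XZ plane), |mask|=41  ⇒  voxels=85
  3. axis=0 (YZ plane), |mask|=44  ⇒  voxels=59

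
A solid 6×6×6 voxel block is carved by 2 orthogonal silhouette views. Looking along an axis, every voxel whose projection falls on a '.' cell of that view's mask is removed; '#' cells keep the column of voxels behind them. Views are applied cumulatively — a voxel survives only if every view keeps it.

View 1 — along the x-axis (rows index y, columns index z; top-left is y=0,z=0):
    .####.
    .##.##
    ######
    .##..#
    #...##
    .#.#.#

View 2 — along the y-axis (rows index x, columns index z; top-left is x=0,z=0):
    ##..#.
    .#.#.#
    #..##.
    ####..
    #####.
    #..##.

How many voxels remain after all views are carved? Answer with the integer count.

before carving: 216 voxels (6×6×6)
V1 x: intersect with YZ mask (23 set) -- 138 left
V2 y: intersect with XZ mask (21 set) -- 74 left

|visual hull| = 74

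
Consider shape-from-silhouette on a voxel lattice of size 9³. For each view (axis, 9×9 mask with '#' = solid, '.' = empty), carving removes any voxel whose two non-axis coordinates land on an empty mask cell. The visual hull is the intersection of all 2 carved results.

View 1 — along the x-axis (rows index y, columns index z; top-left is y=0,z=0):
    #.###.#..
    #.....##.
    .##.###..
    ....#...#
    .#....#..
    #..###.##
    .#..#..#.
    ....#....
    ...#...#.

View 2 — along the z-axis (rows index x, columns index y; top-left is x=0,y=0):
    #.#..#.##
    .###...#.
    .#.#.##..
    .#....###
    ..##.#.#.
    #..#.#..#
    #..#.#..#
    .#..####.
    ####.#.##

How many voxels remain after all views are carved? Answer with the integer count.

before carving: 729 voxels (9×9×9)
carve view 1 (along x, YZ-mask fill 29/81): 261 voxels remain
carve view 2 (along z, XY-mask fill 41/81): 136 voxels remain

136 voxels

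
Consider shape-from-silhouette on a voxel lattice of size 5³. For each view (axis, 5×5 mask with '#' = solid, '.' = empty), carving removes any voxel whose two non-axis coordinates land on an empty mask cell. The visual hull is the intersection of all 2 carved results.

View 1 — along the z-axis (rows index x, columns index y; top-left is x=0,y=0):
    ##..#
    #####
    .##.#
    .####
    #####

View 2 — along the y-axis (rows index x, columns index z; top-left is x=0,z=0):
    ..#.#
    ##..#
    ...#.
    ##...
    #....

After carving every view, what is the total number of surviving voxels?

37 voxels

full grid |V| = 125
carve view 1 (along z, XY-mask fill 20/25): 100 voxels remain
carve view 2 (along y, XZ-mask fill 9/25): 37 voxels remain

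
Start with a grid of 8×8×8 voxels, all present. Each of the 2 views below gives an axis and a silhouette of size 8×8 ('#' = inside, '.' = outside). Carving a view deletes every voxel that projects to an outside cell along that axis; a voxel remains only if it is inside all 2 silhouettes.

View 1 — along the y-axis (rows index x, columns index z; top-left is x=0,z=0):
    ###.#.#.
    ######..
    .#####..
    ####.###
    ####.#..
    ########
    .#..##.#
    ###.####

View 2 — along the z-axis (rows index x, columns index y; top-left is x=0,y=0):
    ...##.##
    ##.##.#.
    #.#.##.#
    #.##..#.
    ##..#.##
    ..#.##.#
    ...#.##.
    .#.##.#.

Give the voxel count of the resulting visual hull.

remaining voxels: 200

before carving: 512 voxels (8×8×8)
after view 1 [y-axis, 47 of 64 cells solid] → remaining = 376
after view 2 [z-axis, 34 of 64 cells solid] → remaining = 200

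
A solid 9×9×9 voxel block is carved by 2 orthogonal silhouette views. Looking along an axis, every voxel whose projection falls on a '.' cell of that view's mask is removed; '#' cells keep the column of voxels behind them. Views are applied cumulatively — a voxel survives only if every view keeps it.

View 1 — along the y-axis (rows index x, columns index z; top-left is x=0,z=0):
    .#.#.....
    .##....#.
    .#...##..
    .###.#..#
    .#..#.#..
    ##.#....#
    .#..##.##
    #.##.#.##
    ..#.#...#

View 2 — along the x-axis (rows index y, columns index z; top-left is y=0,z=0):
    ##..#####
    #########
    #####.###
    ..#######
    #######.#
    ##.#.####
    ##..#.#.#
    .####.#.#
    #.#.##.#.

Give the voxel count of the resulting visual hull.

233 voxels

before carving: 729 voxels (9×9×9)
V1 y: intersect with XZ mask (34 set) -- 306 left
V2 x: intersect with YZ mask (62 set) -- 233 left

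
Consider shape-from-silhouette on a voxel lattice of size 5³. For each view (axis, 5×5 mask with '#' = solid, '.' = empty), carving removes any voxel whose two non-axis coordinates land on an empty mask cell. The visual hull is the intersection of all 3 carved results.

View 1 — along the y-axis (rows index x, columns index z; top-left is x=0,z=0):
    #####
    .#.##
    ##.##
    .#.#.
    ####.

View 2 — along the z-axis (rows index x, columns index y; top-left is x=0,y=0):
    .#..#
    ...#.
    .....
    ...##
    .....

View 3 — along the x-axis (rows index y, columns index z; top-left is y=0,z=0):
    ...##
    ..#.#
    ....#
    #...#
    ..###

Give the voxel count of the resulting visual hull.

full grid |V| = 125
V1 y: intersect with XZ mask (18 set) -- 90 left
V2 z: intersect with XY mask (5 set) -- 17 left
V3 x: intersect with YZ mask (10 set) -- 7 left

voxel count = 7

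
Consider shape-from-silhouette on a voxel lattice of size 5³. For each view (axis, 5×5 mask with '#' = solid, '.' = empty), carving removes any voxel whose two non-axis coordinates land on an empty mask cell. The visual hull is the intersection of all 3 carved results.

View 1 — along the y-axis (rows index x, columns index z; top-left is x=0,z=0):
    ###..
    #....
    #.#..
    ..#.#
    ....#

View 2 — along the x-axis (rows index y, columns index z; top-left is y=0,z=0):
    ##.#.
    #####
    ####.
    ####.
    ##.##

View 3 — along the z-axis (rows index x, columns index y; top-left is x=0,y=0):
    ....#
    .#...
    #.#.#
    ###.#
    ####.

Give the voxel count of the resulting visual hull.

|visual hull| = 12

before carving: 125 voxels (5×5×5)
carve view 1 (along y, XZ-mask fill 9/25): 45 voxels remain
carve view 2 (along x, YZ-mask fill 20/25): 33 voxels remain
carve view 3 (along z, XY-mask fill 13/25): 12 voxels remain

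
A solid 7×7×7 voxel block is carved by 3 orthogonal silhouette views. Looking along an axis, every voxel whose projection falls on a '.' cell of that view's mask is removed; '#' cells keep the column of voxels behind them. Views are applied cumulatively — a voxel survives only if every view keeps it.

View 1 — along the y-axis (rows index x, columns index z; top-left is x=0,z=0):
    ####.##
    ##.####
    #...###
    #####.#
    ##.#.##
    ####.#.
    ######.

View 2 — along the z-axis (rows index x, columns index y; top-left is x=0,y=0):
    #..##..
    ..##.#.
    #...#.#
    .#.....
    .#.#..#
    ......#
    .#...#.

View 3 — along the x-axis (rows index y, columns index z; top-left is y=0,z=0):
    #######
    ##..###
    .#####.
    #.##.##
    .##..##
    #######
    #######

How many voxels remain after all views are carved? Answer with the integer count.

voxel count = 71

full grid |V| = 343
  1. axis=1 (XZ plane), |mask|=38  ⇒  voxels=266
  2. axis=2 (XY plane), |mask|=16  ⇒  voxels=86
  3. axis=0 (YZ plane), |mask|=40  ⇒  voxels=71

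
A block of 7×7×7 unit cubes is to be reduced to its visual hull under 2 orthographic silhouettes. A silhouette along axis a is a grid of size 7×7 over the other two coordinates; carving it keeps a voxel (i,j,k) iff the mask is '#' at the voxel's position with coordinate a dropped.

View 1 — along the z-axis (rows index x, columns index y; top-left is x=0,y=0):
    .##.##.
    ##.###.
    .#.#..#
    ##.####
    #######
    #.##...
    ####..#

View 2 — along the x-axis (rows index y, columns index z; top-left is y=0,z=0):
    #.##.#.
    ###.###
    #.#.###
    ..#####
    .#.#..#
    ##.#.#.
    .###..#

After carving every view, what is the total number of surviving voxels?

start: 7×7×7 = 343 voxels
step 1: project along z, AND mask (33/49) → |grid| = 231
step 2: project along x, AND mask (31/49) → |grid| = 150

remaining voxels: 150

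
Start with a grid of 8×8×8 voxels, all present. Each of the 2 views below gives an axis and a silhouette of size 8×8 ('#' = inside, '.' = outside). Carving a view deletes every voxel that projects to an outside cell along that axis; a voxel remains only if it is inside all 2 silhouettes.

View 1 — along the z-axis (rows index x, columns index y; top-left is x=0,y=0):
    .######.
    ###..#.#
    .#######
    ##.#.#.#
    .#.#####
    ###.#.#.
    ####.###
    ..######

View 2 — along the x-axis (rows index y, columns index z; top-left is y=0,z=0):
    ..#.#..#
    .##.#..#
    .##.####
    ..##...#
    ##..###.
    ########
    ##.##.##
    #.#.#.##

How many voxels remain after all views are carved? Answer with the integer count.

241 voxels

before carving: 512 voxels (8×8×8)
[1] z-view keeps 47 columns → grid now 376
[2] x-view keeps 40 columns → grid now 241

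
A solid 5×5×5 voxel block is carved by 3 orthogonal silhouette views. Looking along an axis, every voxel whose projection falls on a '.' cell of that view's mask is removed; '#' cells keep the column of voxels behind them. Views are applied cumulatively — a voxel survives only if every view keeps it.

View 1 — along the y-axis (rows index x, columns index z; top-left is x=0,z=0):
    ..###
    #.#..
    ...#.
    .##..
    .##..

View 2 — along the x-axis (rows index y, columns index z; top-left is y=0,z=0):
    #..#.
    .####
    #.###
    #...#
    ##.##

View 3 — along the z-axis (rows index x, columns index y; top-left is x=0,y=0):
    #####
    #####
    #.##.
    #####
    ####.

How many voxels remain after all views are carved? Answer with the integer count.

initial block: 5^3 = 125
V1 y: intersect with XZ mask (10 set) -- 50 left
V2 x: intersect with YZ mask (16 set) -- 28 left
V3 z: intersect with XY mask (22 set) -- 25 left

|visual hull| = 25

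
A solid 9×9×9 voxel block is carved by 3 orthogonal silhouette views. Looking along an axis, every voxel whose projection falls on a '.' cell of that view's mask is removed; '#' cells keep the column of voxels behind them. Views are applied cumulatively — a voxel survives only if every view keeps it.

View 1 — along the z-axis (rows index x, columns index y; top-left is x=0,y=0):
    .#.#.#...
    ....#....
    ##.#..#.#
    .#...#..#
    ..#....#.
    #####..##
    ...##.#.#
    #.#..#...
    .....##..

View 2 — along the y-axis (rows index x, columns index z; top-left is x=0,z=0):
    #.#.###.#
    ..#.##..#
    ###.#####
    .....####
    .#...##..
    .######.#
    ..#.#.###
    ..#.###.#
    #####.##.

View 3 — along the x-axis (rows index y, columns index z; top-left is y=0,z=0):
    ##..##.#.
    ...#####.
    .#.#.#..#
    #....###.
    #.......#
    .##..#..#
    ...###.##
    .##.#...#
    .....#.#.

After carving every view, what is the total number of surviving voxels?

|visual hull| = 77

full grid |V| = 729
step 1: project along z, AND mask (30/81) → |grid| = 270
step 2: project along y, AND mask (49/81) → |grid| = 178
step 3: project along x, AND mask (35/81) → |grid| = 77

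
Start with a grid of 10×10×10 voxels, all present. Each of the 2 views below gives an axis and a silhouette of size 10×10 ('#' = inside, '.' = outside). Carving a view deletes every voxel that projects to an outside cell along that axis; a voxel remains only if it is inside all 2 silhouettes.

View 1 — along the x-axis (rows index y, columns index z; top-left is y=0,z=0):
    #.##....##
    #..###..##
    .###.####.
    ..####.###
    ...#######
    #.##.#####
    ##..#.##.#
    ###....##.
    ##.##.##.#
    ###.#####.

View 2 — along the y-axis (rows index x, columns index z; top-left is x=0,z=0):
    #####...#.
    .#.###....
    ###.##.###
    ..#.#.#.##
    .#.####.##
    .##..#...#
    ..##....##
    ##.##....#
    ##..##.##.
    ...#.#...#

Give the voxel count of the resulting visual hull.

before carving: 1000 voxels (10×10×10)
[1] x-view keeps 66 columns → grid now 660
[2] y-view keeps 52 columns → grid now 338

338 voxels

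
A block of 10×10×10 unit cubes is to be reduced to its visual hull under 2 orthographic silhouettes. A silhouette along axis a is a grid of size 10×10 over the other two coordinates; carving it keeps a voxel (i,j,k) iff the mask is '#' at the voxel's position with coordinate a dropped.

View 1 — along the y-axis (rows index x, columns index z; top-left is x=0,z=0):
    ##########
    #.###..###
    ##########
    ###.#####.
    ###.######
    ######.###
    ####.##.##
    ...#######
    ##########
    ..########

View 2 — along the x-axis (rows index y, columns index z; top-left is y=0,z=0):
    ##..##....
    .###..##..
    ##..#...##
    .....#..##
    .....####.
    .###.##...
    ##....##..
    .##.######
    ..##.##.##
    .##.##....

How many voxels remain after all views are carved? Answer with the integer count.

411 voxels

initial block: 10^3 = 1000
[1] y-view keeps 86 columns → grid now 860
[2] x-view keeps 48 columns → grid now 411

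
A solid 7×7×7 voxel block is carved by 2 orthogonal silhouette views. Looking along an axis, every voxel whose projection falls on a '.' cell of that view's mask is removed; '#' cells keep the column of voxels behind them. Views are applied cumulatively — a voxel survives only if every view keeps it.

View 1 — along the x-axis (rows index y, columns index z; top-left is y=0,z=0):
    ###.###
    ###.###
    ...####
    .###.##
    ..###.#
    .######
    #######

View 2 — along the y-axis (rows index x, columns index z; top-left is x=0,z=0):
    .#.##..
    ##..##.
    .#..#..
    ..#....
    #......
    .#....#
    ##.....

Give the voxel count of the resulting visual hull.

voxel count = 76

start: 7×7×7 = 343 voxels
after view 1 [x-axis, 38 of 49 cells solid] → remaining = 266
after view 2 [y-axis, 15 of 49 cells solid] → remaining = 76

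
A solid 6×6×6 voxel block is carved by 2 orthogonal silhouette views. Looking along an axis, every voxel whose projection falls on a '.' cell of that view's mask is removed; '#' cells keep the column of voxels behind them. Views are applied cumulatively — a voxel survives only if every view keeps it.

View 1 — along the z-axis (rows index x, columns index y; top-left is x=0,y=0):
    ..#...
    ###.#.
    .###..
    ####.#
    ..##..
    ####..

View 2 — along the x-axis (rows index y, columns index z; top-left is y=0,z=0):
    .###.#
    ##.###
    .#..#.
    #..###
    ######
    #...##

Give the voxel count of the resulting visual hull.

before carving: 216 voxels (6×6×6)
  1. axis=2 (XY plane), |mask|=19  ⇒  voxels=114
  2. axis=0 (YZ plane), |mask|=24  ⇒  voxels=69

|visual hull| = 69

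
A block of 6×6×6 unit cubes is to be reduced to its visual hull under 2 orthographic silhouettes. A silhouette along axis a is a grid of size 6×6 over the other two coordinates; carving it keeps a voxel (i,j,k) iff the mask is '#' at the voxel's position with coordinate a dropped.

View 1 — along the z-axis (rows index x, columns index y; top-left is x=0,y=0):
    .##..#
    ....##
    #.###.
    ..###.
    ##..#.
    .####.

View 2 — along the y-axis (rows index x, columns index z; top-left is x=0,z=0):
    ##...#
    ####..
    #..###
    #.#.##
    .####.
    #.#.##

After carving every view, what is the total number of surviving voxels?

initial block: 6^3 = 216
after view 1 [z-axis, 19 of 36 cells solid] → remaining = 114
after view 2 [y-axis, 23 of 36 cells solid] → remaining = 73

remaining voxels: 73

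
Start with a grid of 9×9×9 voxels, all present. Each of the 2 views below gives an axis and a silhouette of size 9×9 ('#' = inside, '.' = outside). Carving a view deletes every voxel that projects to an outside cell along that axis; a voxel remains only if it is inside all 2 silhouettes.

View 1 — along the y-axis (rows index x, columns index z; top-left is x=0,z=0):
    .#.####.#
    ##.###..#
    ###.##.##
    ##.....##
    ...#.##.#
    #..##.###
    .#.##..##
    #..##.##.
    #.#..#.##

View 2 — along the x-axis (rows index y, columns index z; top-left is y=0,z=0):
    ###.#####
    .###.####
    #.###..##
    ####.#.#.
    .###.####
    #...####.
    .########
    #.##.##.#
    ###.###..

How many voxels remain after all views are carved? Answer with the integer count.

|visual hull| = 306

full grid |V| = 729
step 1: project along y, AND mask (48/81) → |grid| = 432
step 2: project along x, AND mask (59/81) → |grid| = 306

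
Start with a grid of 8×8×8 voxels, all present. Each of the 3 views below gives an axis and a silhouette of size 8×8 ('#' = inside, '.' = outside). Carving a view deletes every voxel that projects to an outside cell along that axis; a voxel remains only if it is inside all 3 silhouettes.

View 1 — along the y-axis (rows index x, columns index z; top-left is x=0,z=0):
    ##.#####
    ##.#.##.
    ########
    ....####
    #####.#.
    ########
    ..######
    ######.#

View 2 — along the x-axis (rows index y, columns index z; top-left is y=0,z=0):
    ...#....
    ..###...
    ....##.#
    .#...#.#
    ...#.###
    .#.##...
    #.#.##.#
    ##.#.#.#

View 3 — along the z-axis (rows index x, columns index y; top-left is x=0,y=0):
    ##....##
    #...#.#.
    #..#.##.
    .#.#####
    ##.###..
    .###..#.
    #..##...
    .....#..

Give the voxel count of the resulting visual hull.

|visual hull| = 76

start: 8×8×8 = 512 voxels
step 1: project along y, AND mask (51/64) → |grid| = 408
step 2: project along x, AND mask (27/64) → |grid| = 175
step 3: project along z, AND mask (30/64) → |grid| = 76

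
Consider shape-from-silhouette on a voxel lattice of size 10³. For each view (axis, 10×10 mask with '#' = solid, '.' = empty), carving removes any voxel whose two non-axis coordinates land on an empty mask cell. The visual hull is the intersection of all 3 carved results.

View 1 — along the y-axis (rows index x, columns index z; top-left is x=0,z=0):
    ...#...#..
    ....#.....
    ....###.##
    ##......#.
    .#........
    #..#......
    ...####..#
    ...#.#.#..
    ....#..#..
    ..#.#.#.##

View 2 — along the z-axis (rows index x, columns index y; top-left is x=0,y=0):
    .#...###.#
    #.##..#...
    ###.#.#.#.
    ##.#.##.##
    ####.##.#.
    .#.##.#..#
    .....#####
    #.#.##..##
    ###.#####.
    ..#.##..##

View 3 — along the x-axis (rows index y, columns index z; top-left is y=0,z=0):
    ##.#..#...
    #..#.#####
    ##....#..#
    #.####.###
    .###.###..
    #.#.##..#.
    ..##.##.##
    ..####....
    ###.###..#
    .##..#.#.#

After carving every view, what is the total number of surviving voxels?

full grid |V| = 1000
[1] y-view keeps 29 columns → grid now 290
[2] z-view keeps 58 columns → grid now 166
[3] x-view keeps 56 columns → grid now 85

|visual hull| = 85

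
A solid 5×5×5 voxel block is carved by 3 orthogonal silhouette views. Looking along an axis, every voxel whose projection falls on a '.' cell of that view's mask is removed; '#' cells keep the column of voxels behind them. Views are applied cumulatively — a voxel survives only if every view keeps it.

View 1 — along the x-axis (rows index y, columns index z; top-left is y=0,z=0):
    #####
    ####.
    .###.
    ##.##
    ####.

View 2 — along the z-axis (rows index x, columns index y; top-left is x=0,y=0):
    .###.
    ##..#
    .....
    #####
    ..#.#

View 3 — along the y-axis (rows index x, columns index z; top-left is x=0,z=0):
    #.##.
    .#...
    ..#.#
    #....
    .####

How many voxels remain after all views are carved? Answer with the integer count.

20 voxels

before carving: 125 voxels (5×5×5)
step 1: project along x, AND mask (20/25) → |grid| = 100
step 2: project along z, AND mask (13/25) → |grid| = 51
step 3: project along y, AND mask (11/25) → |grid| = 20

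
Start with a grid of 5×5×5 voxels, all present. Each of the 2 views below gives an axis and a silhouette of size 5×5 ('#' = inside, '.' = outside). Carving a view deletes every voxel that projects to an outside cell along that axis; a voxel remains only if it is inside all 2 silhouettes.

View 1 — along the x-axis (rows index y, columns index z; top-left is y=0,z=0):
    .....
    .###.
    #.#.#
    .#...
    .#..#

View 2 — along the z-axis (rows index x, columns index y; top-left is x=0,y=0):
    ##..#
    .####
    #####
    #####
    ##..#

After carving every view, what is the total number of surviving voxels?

voxel count = 37

full grid |V| = 125
[1] x-view keeps 9 columns → grid now 45
[2] z-view keeps 20 columns → grid now 37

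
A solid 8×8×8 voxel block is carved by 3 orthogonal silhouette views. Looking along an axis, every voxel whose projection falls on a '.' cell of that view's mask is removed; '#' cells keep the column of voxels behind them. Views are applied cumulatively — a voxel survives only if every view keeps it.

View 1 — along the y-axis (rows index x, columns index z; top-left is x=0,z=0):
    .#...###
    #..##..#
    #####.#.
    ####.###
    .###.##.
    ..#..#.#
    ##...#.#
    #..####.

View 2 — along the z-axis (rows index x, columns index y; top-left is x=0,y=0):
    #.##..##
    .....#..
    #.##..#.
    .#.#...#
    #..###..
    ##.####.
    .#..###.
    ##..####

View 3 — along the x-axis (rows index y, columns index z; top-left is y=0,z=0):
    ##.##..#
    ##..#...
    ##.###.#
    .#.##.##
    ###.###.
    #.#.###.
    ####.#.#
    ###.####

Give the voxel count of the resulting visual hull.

remaining voxels: 97

initial block: 8^3 = 512
V1 y: intersect with XZ mask (38 set) -- 304 left
V2 z: intersect with XY mask (33 set) -- 153 left
V3 x: intersect with YZ mask (43 set) -- 97 left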